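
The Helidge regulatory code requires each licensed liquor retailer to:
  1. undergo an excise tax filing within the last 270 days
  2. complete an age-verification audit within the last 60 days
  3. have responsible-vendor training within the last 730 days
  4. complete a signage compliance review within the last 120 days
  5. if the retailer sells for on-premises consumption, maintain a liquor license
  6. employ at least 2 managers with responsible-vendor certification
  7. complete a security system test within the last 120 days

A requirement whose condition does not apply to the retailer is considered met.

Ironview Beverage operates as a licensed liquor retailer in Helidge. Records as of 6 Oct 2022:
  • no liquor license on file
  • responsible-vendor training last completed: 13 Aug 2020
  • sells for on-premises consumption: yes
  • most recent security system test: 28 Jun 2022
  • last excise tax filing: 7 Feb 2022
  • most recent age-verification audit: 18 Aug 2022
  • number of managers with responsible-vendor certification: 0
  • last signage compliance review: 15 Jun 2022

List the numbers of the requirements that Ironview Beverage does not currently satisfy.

3, 5, 6

1. excise tax filing 241 days ago vs limit 270 → met
2. age-verification audit 49 days ago vs limit 60 → met
3. responsible-vendor training 784 days ago vs limit 730 → not met
4. signage compliance review 113 days ago vs limit 120 → met
5. condition 'sells for on-premises consumption' holds; liquor license absent → not met
6. managers with responsible-vendor certification 0 < 2 → not met
7. security system test 100 days ago vs limit 120 → met
Not met: 3, 5, 6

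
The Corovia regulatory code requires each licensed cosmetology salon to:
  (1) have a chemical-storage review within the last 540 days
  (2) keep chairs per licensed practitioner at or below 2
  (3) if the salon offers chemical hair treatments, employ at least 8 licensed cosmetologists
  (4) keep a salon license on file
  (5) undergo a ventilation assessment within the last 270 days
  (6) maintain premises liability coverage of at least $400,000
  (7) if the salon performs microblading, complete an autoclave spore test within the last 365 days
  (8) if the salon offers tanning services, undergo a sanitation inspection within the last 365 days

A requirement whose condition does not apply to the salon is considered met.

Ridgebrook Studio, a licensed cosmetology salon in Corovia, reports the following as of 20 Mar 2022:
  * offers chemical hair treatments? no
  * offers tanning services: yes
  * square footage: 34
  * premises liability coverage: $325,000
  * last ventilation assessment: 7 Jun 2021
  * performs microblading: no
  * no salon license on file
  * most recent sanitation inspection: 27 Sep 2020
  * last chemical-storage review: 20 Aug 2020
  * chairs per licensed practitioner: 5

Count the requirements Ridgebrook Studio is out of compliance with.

1. chemical-storage review 577 days ago vs limit 540 → not met
2. chairs per licensed practitioner 5 > 2 → not met
3. condition 'offers chemical hair treatments' does not hold → requirement n/a → met
4. salon license absent → not met
5. ventilation assessment 286 days ago vs limit 270 → not met
6. premises liability coverage $325,000 < $400,000 → not met
7. condition 'performs microblading' does not hold → requirement n/a → met
8. condition 'offers tanning services' holds; sanitation inspection 539 days ago vs limit 365 → not met
Not met: 6 of 8

6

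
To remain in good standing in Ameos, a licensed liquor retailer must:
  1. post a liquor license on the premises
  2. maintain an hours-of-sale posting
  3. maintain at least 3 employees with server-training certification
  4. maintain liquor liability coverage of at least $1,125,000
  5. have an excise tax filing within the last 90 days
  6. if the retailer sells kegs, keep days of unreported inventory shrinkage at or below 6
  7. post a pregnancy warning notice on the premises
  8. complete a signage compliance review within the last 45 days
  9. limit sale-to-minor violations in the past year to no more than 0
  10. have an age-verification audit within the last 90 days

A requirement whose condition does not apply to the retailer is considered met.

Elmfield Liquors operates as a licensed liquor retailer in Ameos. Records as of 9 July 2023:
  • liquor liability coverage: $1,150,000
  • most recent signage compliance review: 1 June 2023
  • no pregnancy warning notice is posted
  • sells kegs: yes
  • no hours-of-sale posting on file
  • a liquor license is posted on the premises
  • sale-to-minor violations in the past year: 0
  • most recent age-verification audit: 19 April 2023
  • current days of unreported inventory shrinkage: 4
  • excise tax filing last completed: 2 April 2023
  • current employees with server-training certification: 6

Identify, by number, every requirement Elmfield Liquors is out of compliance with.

2, 5, 7

1. liquor license present → met
2. hours-of-sale posting absent → not met
3. employees with server-training certification 6 ≥ 3 → met
4. liquor liability coverage $1,150,000 ≥ $1,125,000 → met
5. excise tax filing 98 days ago vs limit 90 → not met
6. condition 'sells kegs' holds; days of unreported inventory shrinkage 4 ≤ 6 → met
7. pregnancy warning notice absent → not met
8. signage compliance review 38 days ago vs limit 45 → met
9. sale-to-minor violations in the past year 0 ≤ 0 → met
10. age-verification audit 81 days ago vs limit 90 → met
Not met: 2, 5, 7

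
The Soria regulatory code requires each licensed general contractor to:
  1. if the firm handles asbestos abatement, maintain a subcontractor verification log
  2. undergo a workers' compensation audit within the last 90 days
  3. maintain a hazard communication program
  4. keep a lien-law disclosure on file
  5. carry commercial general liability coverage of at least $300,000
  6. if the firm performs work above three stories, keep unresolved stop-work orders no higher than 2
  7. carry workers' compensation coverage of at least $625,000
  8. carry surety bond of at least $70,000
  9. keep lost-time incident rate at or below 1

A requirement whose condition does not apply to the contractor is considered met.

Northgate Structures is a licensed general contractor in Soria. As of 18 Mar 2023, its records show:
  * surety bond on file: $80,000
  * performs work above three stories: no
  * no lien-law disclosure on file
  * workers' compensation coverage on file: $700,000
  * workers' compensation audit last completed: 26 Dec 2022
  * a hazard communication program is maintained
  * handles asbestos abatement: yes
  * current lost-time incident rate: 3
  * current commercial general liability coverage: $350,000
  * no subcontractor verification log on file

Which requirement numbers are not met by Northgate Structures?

1, 4, 9

1. condition 'handles asbestos abatement' holds; subcontractor verification log absent → not met
2. workers' compensation audit 82 days ago vs limit 90 → met
3. hazard communication program present → met
4. lien-law disclosure absent → not met
5. commercial general liability coverage $350,000 ≥ $300,000 → met
6. condition 'performs work above three stories' does not hold → requirement n/a → met
7. workers' compensation coverage $700,000 ≥ $625,000 → met
8. surety bond $80,000 ≥ $70,000 → met
9. lost-time incident rate 3 > 1 → not met
Not met: 1, 4, 9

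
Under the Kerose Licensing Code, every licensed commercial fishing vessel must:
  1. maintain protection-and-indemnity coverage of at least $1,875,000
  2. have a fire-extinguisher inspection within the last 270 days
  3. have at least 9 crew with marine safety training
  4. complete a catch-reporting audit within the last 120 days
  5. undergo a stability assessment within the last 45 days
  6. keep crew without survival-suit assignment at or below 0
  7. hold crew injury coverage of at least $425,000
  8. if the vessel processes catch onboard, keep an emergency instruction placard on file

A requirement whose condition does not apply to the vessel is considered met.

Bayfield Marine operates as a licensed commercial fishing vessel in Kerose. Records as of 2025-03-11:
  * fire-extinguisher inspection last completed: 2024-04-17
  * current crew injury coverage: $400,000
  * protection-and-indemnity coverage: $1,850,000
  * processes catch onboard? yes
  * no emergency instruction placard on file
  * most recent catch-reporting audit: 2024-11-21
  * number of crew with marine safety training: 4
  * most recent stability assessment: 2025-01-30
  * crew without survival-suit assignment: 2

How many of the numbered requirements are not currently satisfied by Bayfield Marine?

1. protection-and-indemnity coverage $1,850,000 < $1,875,000 → not met
2. fire-extinguisher inspection 328 days ago vs limit 270 → not met
3. crew with marine safety training 4 < 9 → not met
4. catch-reporting audit 110 days ago vs limit 120 → met
5. stability assessment 40 days ago vs limit 45 → met
6. crew without survival-suit assignment 2 > 0 → not met
7. crew injury coverage $400,000 < $425,000 → not met
8. condition 'processes catch onboard' holds; emergency instruction placard absent → not met
Not met: 6 of 8

6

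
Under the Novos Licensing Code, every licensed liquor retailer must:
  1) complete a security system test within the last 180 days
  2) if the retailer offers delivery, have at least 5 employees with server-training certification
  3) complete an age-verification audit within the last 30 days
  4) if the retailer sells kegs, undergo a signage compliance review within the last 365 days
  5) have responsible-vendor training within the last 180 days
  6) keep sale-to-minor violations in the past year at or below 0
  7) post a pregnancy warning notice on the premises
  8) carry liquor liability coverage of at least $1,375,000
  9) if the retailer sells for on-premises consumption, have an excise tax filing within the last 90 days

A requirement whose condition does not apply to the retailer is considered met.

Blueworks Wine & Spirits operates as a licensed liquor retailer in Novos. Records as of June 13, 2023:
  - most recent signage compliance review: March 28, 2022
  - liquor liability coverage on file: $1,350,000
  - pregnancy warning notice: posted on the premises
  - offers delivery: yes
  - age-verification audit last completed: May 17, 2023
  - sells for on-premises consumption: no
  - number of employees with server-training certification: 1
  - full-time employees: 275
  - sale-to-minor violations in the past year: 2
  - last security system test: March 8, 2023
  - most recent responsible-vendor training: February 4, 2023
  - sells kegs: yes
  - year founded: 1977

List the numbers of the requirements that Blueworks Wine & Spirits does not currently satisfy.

1. security system test 97 days ago vs limit 180 → met
2. condition 'offers delivery' holds; employees with server-training certification 1 < 5 → not met
3. age-verification audit 27 days ago vs limit 30 → met
4. condition 'sells kegs' holds; signage compliance review 442 days ago vs limit 365 → not met
5. responsible-vendor training 129 days ago vs limit 180 → met
6. sale-to-minor violations in the past year 2 > 0 → not met
7. pregnancy warning notice present → met
8. liquor liability coverage $1,350,000 < $1,375,000 → not met
9. condition 'sells for on-premises consumption' does not hold → requirement n/a → met
Not met: 2, 4, 6, 8

2, 4, 6, 8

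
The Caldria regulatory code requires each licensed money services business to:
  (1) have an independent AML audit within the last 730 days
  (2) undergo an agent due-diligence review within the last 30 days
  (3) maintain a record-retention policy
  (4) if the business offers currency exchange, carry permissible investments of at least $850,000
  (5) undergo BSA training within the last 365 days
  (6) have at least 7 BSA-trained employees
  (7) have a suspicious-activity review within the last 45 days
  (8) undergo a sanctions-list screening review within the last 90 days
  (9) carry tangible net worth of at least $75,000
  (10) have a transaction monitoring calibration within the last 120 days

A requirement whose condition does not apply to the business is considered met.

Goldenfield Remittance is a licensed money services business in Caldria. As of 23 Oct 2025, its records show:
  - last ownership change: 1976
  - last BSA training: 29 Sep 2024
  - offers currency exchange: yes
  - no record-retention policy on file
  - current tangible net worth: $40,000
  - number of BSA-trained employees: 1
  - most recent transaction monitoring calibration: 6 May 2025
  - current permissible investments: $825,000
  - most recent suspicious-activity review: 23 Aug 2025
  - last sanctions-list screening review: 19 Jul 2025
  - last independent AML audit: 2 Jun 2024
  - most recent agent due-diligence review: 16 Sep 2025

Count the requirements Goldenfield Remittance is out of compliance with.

1. independent AML audit 508 days ago vs limit 730 → met
2. agent due-diligence review 37 days ago vs limit 30 → not met
3. record-retention policy absent → not met
4. condition 'offers currency exchange' holds; permissible investments $825,000 < $850,000 → not met
5. BSA training 389 days ago vs limit 365 → not met
6. BSA-trained employees 1 < 7 → not met
7. suspicious-activity review 61 days ago vs limit 45 → not met
8. sanctions-list screening review 96 days ago vs limit 90 → not met
9. tangible net worth $40,000 < $75,000 → not met
10. transaction monitoring calibration 170 days ago vs limit 120 → not met
Not met: 9 of 10

9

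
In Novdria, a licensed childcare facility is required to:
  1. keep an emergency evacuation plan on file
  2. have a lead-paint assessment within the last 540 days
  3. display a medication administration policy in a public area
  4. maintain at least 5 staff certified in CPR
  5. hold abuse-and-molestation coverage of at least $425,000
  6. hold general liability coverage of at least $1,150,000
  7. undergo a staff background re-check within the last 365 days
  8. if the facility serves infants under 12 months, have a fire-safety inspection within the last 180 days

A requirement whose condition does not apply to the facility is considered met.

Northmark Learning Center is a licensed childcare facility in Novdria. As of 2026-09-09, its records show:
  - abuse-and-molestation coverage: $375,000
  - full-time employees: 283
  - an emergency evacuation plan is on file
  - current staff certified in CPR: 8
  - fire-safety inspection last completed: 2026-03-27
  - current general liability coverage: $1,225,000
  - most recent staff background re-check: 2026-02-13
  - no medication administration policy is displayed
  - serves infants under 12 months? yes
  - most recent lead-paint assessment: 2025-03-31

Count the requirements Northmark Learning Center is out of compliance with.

2

1. emergency evacuation plan present → met
2. lead-paint assessment 527 days ago vs limit 540 → met
3. medication administration policy absent → not met
4. staff certified in CPR 8 ≥ 5 → met
5. abuse-and-molestation coverage $375,000 < $425,000 → not met
6. general liability coverage $1,225,000 ≥ $1,150,000 → met
7. staff background re-check 208 days ago vs limit 365 → met
8. condition 'serves infants under 12 months' holds; fire-safety inspection 166 days ago vs limit 180 → met
Not met: 2 of 8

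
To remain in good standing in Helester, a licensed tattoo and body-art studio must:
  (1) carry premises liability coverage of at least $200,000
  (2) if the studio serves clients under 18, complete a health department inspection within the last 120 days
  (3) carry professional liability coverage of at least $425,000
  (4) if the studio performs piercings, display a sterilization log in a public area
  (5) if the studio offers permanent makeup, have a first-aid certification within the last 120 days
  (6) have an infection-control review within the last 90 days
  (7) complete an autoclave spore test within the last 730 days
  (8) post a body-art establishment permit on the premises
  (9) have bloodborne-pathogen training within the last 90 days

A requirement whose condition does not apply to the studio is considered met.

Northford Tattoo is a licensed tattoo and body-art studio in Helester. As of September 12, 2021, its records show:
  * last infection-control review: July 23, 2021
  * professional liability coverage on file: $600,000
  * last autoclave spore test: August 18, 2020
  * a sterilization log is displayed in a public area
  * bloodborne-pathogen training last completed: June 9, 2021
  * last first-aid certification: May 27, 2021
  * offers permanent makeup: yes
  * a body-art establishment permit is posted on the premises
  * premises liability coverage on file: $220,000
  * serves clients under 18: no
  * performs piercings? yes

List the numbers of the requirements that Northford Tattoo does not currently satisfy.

1. premises liability coverage $220,000 ≥ $200,000 → met
2. condition 'serves clients under 18' does not hold → requirement n/a → met
3. professional liability coverage $600,000 ≥ $425,000 → met
4. condition 'performs piercings' holds; sterilization log present → met
5. condition 'offers permanent makeup' holds; first-aid certification 108 days ago vs limit 120 → met
6. infection-control review 51 days ago vs limit 90 → met
7. autoclave spore test 390 days ago vs limit 730 → met
8. body-art establishment permit present → met
9. bloodborne-pathogen training 95 days ago vs limit 90 → not met
Not met: 9

9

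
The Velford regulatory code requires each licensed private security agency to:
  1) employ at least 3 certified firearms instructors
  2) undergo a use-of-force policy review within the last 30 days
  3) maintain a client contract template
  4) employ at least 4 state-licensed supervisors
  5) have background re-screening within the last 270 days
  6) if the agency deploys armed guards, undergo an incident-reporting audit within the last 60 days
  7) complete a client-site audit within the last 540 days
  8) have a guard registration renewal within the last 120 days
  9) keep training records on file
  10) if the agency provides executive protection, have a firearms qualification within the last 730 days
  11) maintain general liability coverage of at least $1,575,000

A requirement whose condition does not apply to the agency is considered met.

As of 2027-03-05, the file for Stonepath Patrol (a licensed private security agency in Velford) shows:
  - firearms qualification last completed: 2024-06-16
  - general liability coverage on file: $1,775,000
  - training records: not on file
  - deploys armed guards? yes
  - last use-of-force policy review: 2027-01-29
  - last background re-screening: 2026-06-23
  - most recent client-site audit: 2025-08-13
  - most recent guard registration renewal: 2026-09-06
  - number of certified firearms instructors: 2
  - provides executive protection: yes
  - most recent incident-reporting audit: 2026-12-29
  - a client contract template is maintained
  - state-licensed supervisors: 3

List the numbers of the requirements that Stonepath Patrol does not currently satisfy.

1, 2, 4, 6, 7, 8, 9, 10

1. certified firearms instructors 2 < 3 → not met
2. use-of-force policy review 35 days ago vs limit 30 → not met
3. client contract template present → met
4. state-licensed supervisors 3 < 4 → not met
5. background re-screening 255 days ago vs limit 270 → met
6. condition 'deploys armed guards' holds; incident-reporting audit 66 days ago vs limit 60 → not met
7. client-site audit 569 days ago vs limit 540 → not met
8. guard registration renewal 180 days ago vs limit 120 → not met
9. training records absent → not met
10. condition 'provides executive protection' holds; firearms qualification 992 days ago vs limit 730 → not met
11. general liability coverage $1,775,000 ≥ $1,575,000 → met
Not met: 1, 2, 4, 6, 7, 8, 9, 10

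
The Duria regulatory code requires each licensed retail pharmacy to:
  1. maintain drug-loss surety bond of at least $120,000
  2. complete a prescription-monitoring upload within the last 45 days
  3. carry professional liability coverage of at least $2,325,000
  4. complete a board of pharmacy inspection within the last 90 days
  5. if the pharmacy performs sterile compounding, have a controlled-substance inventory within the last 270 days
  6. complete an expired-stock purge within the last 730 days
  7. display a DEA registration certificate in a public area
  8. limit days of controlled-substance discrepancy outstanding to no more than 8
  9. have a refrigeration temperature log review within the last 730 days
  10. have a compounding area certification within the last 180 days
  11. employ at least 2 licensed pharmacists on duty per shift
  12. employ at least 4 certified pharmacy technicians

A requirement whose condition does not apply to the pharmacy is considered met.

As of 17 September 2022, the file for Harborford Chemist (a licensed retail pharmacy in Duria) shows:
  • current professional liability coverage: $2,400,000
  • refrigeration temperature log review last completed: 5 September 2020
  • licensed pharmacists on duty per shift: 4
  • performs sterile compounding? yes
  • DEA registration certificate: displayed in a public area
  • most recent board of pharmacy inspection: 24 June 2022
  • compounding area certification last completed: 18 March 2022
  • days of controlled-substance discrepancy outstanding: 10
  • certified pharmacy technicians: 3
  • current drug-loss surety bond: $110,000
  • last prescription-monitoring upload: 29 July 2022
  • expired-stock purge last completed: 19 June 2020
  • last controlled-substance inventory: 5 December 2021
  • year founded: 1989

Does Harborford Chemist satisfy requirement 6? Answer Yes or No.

No

6. expired-stock purge 820 days ago vs limit 730 → not met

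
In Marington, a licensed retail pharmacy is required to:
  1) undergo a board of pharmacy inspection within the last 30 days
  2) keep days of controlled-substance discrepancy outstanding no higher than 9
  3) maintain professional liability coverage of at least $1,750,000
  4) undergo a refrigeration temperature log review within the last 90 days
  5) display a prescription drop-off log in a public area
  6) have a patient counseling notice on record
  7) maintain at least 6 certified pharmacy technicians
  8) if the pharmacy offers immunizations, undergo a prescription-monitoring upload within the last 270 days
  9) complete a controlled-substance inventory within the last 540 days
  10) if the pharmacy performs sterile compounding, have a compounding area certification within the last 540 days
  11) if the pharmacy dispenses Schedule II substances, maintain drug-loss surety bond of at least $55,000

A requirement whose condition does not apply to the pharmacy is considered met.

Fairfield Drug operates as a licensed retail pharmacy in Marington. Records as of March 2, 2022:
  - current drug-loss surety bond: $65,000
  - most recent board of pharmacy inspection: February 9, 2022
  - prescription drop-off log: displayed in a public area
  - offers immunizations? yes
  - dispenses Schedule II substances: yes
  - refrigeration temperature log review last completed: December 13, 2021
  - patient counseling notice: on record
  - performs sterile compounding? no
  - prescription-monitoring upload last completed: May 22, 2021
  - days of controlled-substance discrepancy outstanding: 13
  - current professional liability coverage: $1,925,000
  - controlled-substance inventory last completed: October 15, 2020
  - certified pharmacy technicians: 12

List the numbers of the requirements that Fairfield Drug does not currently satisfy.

2, 8

1. board of pharmacy inspection 21 days ago vs limit 30 → met
2. days of controlled-substance discrepancy outstanding 13 > 9 → not met
3. professional liability coverage $1,925,000 ≥ $1,750,000 → met
4. refrigeration temperature log review 79 days ago vs limit 90 → met
5. prescription drop-off log present → met
6. patient counseling notice present → met
7. certified pharmacy technicians 12 ≥ 6 → met
8. condition 'offers immunizations' holds; prescription-monitoring upload 284 days ago vs limit 270 → not met
9. controlled-substance inventory 503 days ago vs limit 540 → met
10. condition 'performs sterile compounding' does not hold → requirement n/a → met
11. condition 'dispenses Schedule II substances' holds; drug-loss surety bond $65,000 ≥ $55,000 → met
Not met: 2, 8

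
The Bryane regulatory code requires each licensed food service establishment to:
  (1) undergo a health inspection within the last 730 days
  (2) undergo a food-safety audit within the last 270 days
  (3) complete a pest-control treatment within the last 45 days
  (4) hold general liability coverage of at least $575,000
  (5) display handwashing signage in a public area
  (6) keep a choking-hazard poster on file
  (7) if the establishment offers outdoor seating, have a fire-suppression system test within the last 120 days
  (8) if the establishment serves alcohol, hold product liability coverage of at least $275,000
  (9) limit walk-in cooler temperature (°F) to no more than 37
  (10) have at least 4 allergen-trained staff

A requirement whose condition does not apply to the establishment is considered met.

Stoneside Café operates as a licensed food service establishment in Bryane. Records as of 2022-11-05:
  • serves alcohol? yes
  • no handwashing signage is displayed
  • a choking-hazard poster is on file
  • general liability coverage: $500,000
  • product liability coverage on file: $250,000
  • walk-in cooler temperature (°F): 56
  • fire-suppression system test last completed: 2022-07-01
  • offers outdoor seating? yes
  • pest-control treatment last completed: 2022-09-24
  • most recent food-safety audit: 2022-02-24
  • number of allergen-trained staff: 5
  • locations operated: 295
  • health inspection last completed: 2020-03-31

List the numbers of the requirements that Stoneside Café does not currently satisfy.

1, 4, 5, 7, 8, 9

1. health inspection 949 days ago vs limit 730 → not met
2. food-safety audit 254 days ago vs limit 270 → met
3. pest-control treatment 42 days ago vs limit 45 → met
4. general liability coverage $500,000 < $575,000 → not met
5. handwashing signage absent → not met
6. choking-hazard poster present → met
7. condition 'offers outdoor seating' holds; fire-suppression system test 127 days ago vs limit 120 → not met
8. condition 'serves alcohol' holds; product liability coverage $250,000 < $275,000 → not met
9. walk-in cooler temperature (°F) 56 > 37 → not met
10. allergen-trained staff 5 ≥ 4 → met
Not met: 1, 4, 5, 7, 8, 9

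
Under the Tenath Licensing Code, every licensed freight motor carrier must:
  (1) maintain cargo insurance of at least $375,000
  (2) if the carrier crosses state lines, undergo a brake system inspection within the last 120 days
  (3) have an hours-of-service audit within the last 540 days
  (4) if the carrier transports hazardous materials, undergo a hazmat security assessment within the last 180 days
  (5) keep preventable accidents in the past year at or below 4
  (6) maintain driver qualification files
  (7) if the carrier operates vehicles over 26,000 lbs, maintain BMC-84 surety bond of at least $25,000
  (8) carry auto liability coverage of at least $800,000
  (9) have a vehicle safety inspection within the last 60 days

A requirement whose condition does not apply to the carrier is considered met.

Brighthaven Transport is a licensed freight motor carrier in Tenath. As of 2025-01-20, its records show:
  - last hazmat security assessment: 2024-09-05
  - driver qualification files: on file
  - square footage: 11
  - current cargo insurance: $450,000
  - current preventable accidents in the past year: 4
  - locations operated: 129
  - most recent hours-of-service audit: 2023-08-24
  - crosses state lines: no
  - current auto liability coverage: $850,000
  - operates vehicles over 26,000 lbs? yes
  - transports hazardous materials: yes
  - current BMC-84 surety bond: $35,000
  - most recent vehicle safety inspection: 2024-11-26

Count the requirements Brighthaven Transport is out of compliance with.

0

1. cargo insurance $450,000 ≥ $375,000 → met
2. condition 'crosses state lines' does not hold → requirement n/a → met
3. hours-of-service audit 515 days ago vs limit 540 → met
4. condition 'transports hazardous materials' holds; hazmat security assessment 137 days ago vs limit 180 → met
5. preventable accidents in the past year 4 ≤ 4 → met
6. driver qualification files present → met
7. condition 'operates vehicles over 26,000 lbs' holds; BMC-84 surety bond $35,000 ≥ $25,000 → met
8. auto liability coverage $850,000 ≥ $800,000 → met
9. vehicle safety inspection 55 days ago vs limit 60 → met
Not met: 0 of 9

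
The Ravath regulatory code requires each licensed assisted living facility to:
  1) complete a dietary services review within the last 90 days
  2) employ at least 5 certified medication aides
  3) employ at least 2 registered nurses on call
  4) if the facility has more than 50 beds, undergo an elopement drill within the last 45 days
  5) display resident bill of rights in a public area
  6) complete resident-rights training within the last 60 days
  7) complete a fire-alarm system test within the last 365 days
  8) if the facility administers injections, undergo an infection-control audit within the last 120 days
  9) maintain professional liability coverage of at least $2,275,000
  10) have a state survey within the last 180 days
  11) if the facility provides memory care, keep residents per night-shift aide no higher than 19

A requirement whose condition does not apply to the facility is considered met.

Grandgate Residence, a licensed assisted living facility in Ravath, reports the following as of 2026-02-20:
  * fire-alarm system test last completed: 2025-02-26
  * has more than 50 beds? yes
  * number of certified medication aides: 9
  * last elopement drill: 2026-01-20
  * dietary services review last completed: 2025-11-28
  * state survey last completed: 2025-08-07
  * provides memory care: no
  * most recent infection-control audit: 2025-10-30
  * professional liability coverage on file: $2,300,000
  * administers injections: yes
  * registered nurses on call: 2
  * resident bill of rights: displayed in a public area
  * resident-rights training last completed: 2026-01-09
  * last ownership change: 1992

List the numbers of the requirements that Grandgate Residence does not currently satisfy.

1. dietary services review 84 days ago vs limit 90 → met
2. certified medication aides 9 ≥ 5 → met
3. registered nurses on call 2 ≥ 2 → met
4. condition 'has more than 50 beds' holds; elopement drill 31 days ago vs limit 45 → met
5. resident bill of rights present → met
6. resident-rights training 42 days ago vs limit 60 → met
7. fire-alarm system test 359 days ago vs limit 365 → met
8. condition 'administers injections' holds; infection-control audit 113 days ago vs limit 120 → met
9. professional liability coverage $2,300,000 ≥ $2,275,000 → met
10. state survey 197 days ago vs limit 180 → not met
11. condition 'provides memory care' does not hold → requirement n/a → met
Not met: 10

10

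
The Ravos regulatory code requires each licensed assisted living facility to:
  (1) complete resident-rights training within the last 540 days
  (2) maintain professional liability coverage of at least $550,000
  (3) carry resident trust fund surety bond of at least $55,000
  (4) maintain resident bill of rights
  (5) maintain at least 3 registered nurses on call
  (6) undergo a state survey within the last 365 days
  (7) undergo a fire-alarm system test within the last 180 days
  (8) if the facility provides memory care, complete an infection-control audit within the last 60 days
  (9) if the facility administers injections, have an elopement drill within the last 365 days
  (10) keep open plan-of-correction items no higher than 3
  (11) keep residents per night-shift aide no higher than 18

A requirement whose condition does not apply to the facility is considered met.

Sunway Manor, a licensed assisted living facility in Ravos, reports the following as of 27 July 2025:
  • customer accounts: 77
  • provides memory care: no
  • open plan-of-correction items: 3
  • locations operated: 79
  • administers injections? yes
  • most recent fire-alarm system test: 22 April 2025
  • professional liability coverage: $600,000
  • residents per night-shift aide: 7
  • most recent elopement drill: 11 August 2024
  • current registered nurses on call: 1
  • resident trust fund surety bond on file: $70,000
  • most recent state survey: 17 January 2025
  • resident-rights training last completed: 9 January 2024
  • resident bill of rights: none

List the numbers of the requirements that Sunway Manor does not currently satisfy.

1, 4, 5

1. resident-rights training 565 days ago vs limit 540 → not met
2. professional liability coverage $600,000 ≥ $550,000 → met
3. resident trust fund surety bond $70,000 ≥ $55,000 → met
4. resident bill of rights absent → not met
5. registered nurses on call 1 < 3 → not met
6. state survey 191 days ago vs limit 365 → met
7. fire-alarm system test 96 days ago vs limit 180 → met
8. condition 'provides memory care' does not hold → requirement n/a → met
9. condition 'administers injections' holds; elopement drill 350 days ago vs limit 365 → met
10. open plan-of-correction items 3 ≤ 3 → met
11. residents per night-shift aide 7 ≤ 18 → met
Not met: 1, 4, 5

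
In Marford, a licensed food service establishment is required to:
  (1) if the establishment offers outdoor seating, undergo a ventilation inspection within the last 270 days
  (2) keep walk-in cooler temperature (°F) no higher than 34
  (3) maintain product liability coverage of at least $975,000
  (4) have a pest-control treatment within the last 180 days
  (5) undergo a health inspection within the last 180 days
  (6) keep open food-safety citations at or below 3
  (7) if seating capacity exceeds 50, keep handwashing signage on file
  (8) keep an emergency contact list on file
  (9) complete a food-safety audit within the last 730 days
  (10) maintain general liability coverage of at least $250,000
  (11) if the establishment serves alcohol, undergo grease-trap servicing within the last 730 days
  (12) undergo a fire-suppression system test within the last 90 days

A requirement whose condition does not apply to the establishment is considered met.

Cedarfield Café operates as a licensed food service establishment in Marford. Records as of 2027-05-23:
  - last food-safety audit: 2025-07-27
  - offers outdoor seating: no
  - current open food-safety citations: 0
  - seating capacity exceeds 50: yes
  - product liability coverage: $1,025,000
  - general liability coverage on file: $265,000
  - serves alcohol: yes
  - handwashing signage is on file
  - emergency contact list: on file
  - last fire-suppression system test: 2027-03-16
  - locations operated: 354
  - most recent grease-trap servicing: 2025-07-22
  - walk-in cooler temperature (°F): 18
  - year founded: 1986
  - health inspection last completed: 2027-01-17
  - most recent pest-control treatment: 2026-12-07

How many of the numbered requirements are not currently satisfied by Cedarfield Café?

0

1. condition 'offers outdoor seating' does not hold → requirement n/a → met
2. walk-in cooler temperature (°F) 18 ≤ 34 → met
3. product liability coverage $1,025,000 ≥ $975,000 → met
4. pest-control treatment 167 days ago vs limit 180 → met
5. health inspection 126 days ago vs limit 180 → met
6. open food-safety citations 0 ≤ 3 → met
7. condition 'seating capacity exceeds 50' holds; handwashing signage present → met
8. emergency contact list present → met
9. food-safety audit 665 days ago vs limit 730 → met
10. general liability coverage $265,000 ≥ $250,000 → met
11. condition 'serves alcohol' holds; grease-trap servicing 670 days ago vs limit 730 → met
12. fire-suppression system test 68 days ago vs limit 90 → met
Not met: 0 of 12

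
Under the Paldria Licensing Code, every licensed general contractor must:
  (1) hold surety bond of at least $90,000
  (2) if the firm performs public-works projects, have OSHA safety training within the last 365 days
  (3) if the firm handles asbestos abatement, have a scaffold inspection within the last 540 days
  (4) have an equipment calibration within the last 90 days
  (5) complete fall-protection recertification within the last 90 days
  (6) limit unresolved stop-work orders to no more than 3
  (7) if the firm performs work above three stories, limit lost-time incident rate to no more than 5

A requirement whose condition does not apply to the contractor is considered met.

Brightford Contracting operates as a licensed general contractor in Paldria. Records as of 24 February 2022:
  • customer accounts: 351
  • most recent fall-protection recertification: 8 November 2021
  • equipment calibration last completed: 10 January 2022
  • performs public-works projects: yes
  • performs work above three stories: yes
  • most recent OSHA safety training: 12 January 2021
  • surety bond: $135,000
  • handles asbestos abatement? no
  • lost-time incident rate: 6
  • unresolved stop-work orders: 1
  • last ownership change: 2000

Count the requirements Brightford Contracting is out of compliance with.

3

1. surety bond $135,000 ≥ $90,000 → met
2. condition 'performs public-works projects' holds; OSHA safety training 408 days ago vs limit 365 → not met
3. condition 'handles asbestos abatement' does not hold → requirement n/a → met
4. equipment calibration 45 days ago vs limit 90 → met
5. fall-protection recertification 108 days ago vs limit 90 → not met
6. unresolved stop-work orders 1 ≤ 3 → met
7. condition 'performs work above three stories' holds; lost-time incident rate 6 > 5 → not met
Not met: 3 of 7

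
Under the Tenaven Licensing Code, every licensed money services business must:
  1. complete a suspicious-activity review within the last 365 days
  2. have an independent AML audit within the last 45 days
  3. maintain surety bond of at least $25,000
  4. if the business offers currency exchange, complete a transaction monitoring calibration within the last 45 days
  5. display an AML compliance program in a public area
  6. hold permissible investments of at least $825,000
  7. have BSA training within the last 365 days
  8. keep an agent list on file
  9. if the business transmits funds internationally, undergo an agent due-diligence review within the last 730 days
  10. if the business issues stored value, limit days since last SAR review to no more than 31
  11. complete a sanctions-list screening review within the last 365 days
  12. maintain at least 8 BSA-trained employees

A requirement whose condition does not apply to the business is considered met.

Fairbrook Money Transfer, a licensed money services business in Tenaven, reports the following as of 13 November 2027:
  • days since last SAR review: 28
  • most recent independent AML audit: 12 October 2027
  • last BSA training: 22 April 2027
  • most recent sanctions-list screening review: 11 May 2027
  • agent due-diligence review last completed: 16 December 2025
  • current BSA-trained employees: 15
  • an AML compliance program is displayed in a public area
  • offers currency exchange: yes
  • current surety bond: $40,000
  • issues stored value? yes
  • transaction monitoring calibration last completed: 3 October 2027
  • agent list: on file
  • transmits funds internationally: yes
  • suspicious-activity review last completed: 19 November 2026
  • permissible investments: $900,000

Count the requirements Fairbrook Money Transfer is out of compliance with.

0

1. suspicious-activity review 359 days ago vs limit 365 → met
2. independent AML audit 32 days ago vs limit 45 → met
3. surety bond $40,000 ≥ $25,000 → met
4. condition 'offers currency exchange' holds; transaction monitoring calibration 41 days ago vs limit 45 → met
5. AML compliance program present → met
6. permissible investments $900,000 ≥ $825,000 → met
7. BSA training 205 days ago vs limit 365 → met
8. agent list present → met
9. condition 'transmits funds internationally' holds; agent due-diligence review 697 days ago vs limit 730 → met
10. condition 'issues stored value' holds; days since last SAR review 28 ≤ 31 → met
11. sanctions-list screening review 186 days ago vs limit 365 → met
12. BSA-trained employees 15 ≥ 8 → met
Not met: 0 of 12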